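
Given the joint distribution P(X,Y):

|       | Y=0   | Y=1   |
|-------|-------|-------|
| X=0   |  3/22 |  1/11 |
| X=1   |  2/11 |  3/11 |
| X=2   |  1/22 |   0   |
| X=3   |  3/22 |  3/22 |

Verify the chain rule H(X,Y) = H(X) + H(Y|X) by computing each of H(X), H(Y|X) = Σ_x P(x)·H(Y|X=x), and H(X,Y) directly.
H(X) = 1.7168 bits, H(Y|X) = 0.9347 bits, H(X,Y) = 2.6515 bits

Marginal of X (row sums):
  P(X=0) = 3/22 + 1/11 = 5/22
  P(X=1) = 2/11 + 3/11 = 5/11
  P(X=2) = 1/22 + 0 = 1/22
  P(X=3) = 3/22 + 3/22 = 3/11
H(X) = -[(5/22)·log₂(5/22) + (5/11)·log₂(5/11) + (1/22)·log₂(1/22) + (3/11)·log₂(3/11)]
  = 0.48580 + 0.51705 + 0.20270 + 0.51122 = 1.7168 bits

H(Y|X) = Σ_x P(x)·H(Y|X=x):
  X=0: P(X=0) = 5/22, P(Y|X=0) = (3/5, 2/5) → H(Y|X=0) = 0.97095
  X=1: P(X=1) = 5/11, P(Y|X=1) = (2/5, 3/5) → H(Y|X=1) = 0.97095
  X=2: P(X=2) = 1/22, P(Y|X=2) = (1, 0) → H(Y|X=2) = 0.00000
  X=3: P(X=3) = 3/11, P(Y|X=3) = (1/2, 1/2) → H(Y|X=3) = 1.00000
H(Y|X) = (5/22)·0.97095 + (5/11)·0.97095 + (1/22)·0.00000 + (3/11)·1.00000 = 0.9347 bits

H(X,Y) = -Σ_{x,y} P(x,y) log₂ P(x,y). Per-cell terms -P(x,y)·log₂P(x,y):
  X=0: 0.39197, 0.31449
  X=1: 0.44717, 0.51122
  X=2: 0.20270, 0.00000
  X=3: 0.39197, 0.39197
  (cells with P = 0 contribute 0)
Sum of the 8 terms: H(X,Y) = 2.6515 bits

Chain rule check:
  H(X) + H(Y|X) = 1.7168 + 0.9347 = 2.6515 bits
  H(X,Y) = 2.6515 bits
✓ Chain rule verified.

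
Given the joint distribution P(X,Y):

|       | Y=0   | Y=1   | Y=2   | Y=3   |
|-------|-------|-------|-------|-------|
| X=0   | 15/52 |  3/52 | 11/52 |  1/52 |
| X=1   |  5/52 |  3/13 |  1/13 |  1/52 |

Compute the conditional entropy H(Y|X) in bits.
1.5629 bits

H(Y|X) = H(X,Y) - H(X)

H(X,Y) = -Σ_{x,y} P(x,y) log₂ P(x,y). Per-cell terms -P(x,y)·log₂P(x,y):
  X=0: 0.51737, 0.23743, 0.47406, 0.10962
  X=1: 0.32486, 0.48819, 0.28465, 0.10962
Sum of the 8 terms: H(X,Y) = 2.5458 bits

Marginal of X (row sums):
  P(X=0) = 15/52 + 3/52 + 11/52 + 1/52 = 15/26
  P(X=1) = 5/52 + 3/13 + 1/13 + 1/52 = 11/26
H(X) = -[(15/26)·log₂(15/26) + (11/26)·log₂(11/26)]
  = 0.45782 + 0.52504 = 0.9829 bits

H(Y|X) = H(X,Y) - H(X) = 2.5458 - 0.9829 = 1.5629 bits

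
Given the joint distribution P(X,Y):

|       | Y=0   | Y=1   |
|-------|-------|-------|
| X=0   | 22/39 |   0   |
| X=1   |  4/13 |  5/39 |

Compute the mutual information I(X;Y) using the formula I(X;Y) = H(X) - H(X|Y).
0.1715 bits

I(X;Y) = H(X) - H(X|Y)

Marginal of X (row sums):
  P(X=0) = 22/39 + 0 = 22/39
  P(X=1) = 4/13 + 5/39 = 17/39
H(X) = -[(22/39)·log₂(22/39) + (17/39)·log₂(17/39)]
  = 0.4659 + 0.5222 = 0.9881 bits

Marginal of Y (column sums):
  P(Y=0) = 22/39 + 4/13 = 34/39
  P(Y=1) = 0 + 5/39 = 5/39
H(X|Y) = Σ_y P(y)·H(X|Y=y):
  Y=0: P(Y=0) = 34/39, P(X|Y=0) = (11/17, 6/17) → H(X|Y=0) = 0.9367
  Y=1: P(Y=1) = 5/39, P(X|Y=1) = (0, 1) → H(X|Y=1) = 0.0000
H(X|Y) = (34/39)·0.9367 + (5/39)·0.0000 = 0.8166 bits

I(X;Y) = H(X) - H(X|Y) = 0.9881 - 0.8166 = 0.1715 bits

Cross-check via I(X;Y) = H(X) + H(Y) - H(X,Y): computing H(Y) from the column sums and H(X,Y) from the 4 cells in the same way gives H(Y) = 0.5525 bits and H(X,Y) = 1.3691 bits, so
I(X;Y) = 0.9881 + 0.5525 - 1.3691 = 0.1715 bits ✓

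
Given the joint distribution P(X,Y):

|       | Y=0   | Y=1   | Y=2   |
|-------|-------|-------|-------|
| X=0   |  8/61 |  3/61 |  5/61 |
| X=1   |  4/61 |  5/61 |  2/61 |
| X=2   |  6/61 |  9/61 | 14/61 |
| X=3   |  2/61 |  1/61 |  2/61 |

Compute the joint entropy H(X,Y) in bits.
3.2534 bits

H(X,Y) = -Σ_{x,y} P(x,y) log₂ P(x,y). Per-cell terms -P(x,y)·log₂P(x,y):
  X=0: 0.38436, 0.21373, 0.29580
  X=1: 0.25775, 0.29580, 0.16166
  X=2: 0.32909, 0.40733, 0.48733
  X=3: 0.16166, 0.09723, 0.16166
Sum of the 12 terms: H(X,Y) = 3.2534 bits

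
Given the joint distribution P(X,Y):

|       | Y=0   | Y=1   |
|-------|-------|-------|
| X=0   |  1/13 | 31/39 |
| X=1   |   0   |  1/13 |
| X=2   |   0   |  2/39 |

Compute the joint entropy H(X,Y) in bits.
1.0523 bits

H(X,Y) = -Σ_{x,y} P(x,y) log₂ P(x,y). Per-cell terms -P(x,y)·log₂P(x,y):
  X=0: 0.2846, 0.2633
  X=1: 0.0000, 0.2846
  X=2: 0.0000, 0.2198
  (cells with P = 0 contribute 0)
Sum of the 6 terms: H(X,Y) = 1.0523 bits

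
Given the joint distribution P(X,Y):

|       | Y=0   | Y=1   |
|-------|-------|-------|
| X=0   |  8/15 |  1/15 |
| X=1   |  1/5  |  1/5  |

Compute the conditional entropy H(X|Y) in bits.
0.8363 bits

H(X|Y) = H(X,Y) - H(Y)

H(X,Y) = -Σ_{x,y} P(x,y) log₂ P(x,y). Per-cell terms -P(x,y)·log₂P(x,y):
  X=0: 0.48367, 0.26046
  X=1: 0.46439, 0.46439
Sum of the 4 terms: H(X,Y) = 1.6729 bits

Marginal of Y (column sums):
  P(Y=0) = 8/15 + 1/5 = 11/15
  P(Y=1) = 1/15 + 1/5 = 4/15
H(Y) = -[(11/15)·log₂(11/15) + (4/15)·log₂(4/15)]
  = 0.32814 + 0.50850 = 0.8366 bits

H(X|Y) = H(X,Y) - H(Y) = 1.6729 - 0.8366 = 0.8363 bits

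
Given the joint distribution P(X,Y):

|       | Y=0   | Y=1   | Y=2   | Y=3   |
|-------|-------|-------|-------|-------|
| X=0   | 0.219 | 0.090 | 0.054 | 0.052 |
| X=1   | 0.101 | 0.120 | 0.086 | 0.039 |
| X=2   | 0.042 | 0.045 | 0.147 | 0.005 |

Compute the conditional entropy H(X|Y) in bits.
1.3932 bits

H(X|Y) = H(X,Y) - H(Y)

H(X,Y) = -Σ_{x,y} P(x,y) log₂ P(x,y). Per-cell terms -P(x,y)·log₂P(x,y):
  X=0: 0.47983, 0.31265, 0.22739, 0.22180
  X=1: 0.33406, 0.36707, 0.30440, 0.18253
  X=2: 0.19209, 0.20133, 0.40662, 0.03822
Sum of the 12 terms: H(X,Y) = 3.2680 bits

Marginal of Y (column sums):
  P(Y=0) = 0.219 + 0.101 + 0.042 = 0.362
  P(Y=1) = 0.090 + 0.120 + 0.045 = 0.255
  P(Y=2) = 0.054 + 0.086 + 0.147 = 0.287
  P(Y=3) = 0.052 + 0.039 + 0.005 = 0.096
H(Y) = -[0.362·log₂(0.362) + 0.255·log₂(0.255) + 0.287·log₂(0.287) + 0.096·log₂(0.096)]
  = 0.53067 + 0.50271 + 0.51685 + 0.32456 = 1.8748 bits

H(X|Y) = H(X,Y) - H(Y) = 3.2680 - 1.8748 = 1.3932 bits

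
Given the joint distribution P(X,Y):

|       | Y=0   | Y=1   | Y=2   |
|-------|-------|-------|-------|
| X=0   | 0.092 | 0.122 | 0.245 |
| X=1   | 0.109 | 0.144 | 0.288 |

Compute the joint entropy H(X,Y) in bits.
2.4525 bits

H(X,Y) = -Σ_{x,y} P(x,y) log₂ P(x,y). Per-cell terms -P(x,y)·log₂P(x,y):
  X=0: 0.3166845, 0.3702757, 0.4971409
  X=1: 0.3485384, 0.4026037, 0.5172075
Sum of the 6 terms: H(X,Y) = 2.4525 bits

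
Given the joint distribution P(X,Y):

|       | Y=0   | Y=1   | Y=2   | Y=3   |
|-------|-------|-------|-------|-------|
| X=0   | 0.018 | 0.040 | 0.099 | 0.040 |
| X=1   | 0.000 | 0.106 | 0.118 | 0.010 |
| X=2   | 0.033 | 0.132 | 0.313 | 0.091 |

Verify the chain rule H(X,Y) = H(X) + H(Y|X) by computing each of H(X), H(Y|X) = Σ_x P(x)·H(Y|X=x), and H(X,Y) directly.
H(X) = 1.4149 bits, H(Y|X) = 1.5519 bits, H(X,Y) = 2.9668 bits

Marginal of X (row sums):
  P(X=0) = 0.018 + 0.040 + 0.099 + 0.040 = 0.197
  P(X=1) = 0.000 + 0.106 + 0.118 + 0.010 = 0.234
  P(X=2) = 0.033 + 0.132 + 0.313 + 0.091 = 0.569
H(X) = -[0.197·log₂(0.197) + 0.234·log₂(0.234) + 0.569·log₂(0.569)]
  = 0.4617 + 0.4903 + 0.4629 = 1.4149 bits

H(Y|X) = Σ_x P(x)·H(Y|X=x):
  X=0: P(X=0) = 0.197, P(Y|X=0) = (18/197, 40/197, 99/197, 40/197) → H(Y|X=0) = 1.7484
  X=1: P(X=1) = 0.234, P(Y|X=1) = (0, 53/117, 59/117, 5/117) → H(Y|X=1) = 1.2100
  X=2: P(X=2) = 0.569, P(Y|X=2) = (33/569, 132/569, 313/569, 91/569) → H(Y|X=2) = 1.6245
H(Y|X) = 0.197·1.7484 + 0.234·1.2100 + 0.569·1.6245 = 1.5519 bits

H(X,Y) = -Σ_{x,y} P(x,y) log₂ P(x,y). Per-cell terms -P(x,y)·log₂P(x,y):
  X=0: 0.1043, 0.1858, 0.3303, 0.1858
  X=1: 0.0000, 0.3432, 0.3638, 0.0664
  X=2: 0.1624, 0.3856, 0.5245, 0.3147
  (cells with P = 0 contribute 0)
Sum of the 12 terms: H(X,Y) = 2.9668 bits

Chain rule check:
  H(X) + H(Y|X) = 1.4149 + 1.5519 = 2.9668 bits
  H(X,Y) = 2.9668 bits
✓ Chain rule verified.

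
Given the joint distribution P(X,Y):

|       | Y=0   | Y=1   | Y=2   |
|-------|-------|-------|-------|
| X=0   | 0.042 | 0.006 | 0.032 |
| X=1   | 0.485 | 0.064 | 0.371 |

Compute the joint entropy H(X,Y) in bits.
1.6861 bits

H(X,Y) = -Σ_{x,y} P(x,y) log₂ P(x,y). Per-cell terms -P(x,y)·log₂P(x,y):
  X=0: 0.1921, 0.0443, 0.1589
  X=1: 0.5063, 0.2538, 0.5307
Sum of the 6 terms: H(X,Y) = 1.6861 bits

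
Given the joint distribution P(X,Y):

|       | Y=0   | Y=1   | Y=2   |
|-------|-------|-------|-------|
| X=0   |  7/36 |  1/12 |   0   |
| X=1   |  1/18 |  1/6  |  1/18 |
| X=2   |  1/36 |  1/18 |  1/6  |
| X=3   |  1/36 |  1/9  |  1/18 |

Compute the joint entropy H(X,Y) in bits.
3.1859 bits

H(X,Y) = -Σ_{x,y} P(x,y) log₂ P(x,y). Per-cell terms -P(x,y)·log₂P(x,y):
  X=0: 0.4594, 0.2987, 0.0000
  X=1: 0.2317, 0.4308, 0.2317
  X=2: 0.1436, 0.2317, 0.4308
  X=3: 0.1436, 0.3522, 0.2317
  (cells with P = 0 contribute 0)
Sum of the 12 terms: H(X,Y) = 3.1859 bits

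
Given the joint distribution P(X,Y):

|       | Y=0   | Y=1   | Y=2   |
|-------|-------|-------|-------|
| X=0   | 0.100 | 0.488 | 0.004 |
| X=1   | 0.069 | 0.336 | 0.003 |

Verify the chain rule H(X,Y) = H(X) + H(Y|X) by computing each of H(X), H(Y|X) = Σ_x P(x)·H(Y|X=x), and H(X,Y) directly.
H(X) = 0.9754 bits, H(Y|X) = 0.7137 bits, H(X,Y) = 1.6891 bits

Marginal of X (row sums):
  P(X=0) = 0.100 + 0.488 + 0.004 = 0.592
  P(X=1) = 0.069 + 0.336 + 0.003 = 0.408
H(X) = -[0.592·log₂(0.592) + 0.408·log₂(0.408)]
  = 0.44775 + 0.52769 = 0.9754 bits

H(Y|X) = Σ_x P(x)·H(Y|X=x):
  X=0: P(X=0) = 0.592, P(Y|X=0) = (25/148, 61/74, 1/148) → H(Y|X=0) = 0.71184
  X=1: P(X=1) = 0.408, P(Y|X=1) = (23/136, 14/17, 1/136) → H(Y|X=1) = 0.71639
H(Y|X) = 0.592·0.71184 + 0.408·0.71639 = 0.7137 bits

H(X,Y) = -Σ_{x,y} P(x,y) log₂ P(x,y). Per-cell terms -P(x,y)·log₂P(x,y):
  X=0: 0.33219, 0.50510, 0.03186
  X=1: 0.26615, 0.52868, 0.02514
Sum of the 6 terms: H(X,Y) = 1.6891 bits

Chain rule check:
  H(X) + H(Y|X) = 0.9754 + 0.7137 = 1.6891 bits
  H(X,Y) = 1.6891 bits
✓ Chain rule verified.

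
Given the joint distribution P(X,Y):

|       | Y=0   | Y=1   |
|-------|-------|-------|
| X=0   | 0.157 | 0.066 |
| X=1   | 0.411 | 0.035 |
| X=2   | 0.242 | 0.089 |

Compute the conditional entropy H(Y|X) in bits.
0.6504 bits

H(Y|X) = H(X,Y) - H(X)

H(X,Y) = -Σ_{x,y} P(x,y) log₂ P(x,y). Per-cell terms -P(x,y)·log₂P(x,y):
  X=0: 0.4194, 0.2588
  X=1: 0.5272, 0.1693
  X=2: 0.4954, 0.3106
Sum of the 6 terms: H(X,Y) = 2.1807 bits

Marginal of X (row sums):
  P(X=0) = 0.157 + 0.066 = 0.223
  P(X=1) = 0.411 + 0.035 = 0.446
  P(X=2) = 0.242 + 0.089 = 0.331
H(X) = -[0.223·log₂(0.223) + 0.446·log₂(0.446) + 0.331·log₂(0.331)]
  = 0.4828 + 0.5195 + 0.5280 = 1.5303 bits

H(Y|X) = H(X,Y) - H(X) = 2.1807 - 1.5303 = 0.6504 bits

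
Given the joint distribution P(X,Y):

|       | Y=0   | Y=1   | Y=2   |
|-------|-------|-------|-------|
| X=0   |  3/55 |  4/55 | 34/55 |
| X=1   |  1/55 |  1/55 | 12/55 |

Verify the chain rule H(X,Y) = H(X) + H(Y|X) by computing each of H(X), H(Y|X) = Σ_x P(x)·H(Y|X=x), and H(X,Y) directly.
H(X) = 0.8184 bits, H(Y|X) = 0.8039 bits, H(X,Y) = 1.6223 bits

Marginal of X (row sums):
  P(X=0) = 3/55 + 4/55 + 34/55 = 41/55
  P(X=1) = 1/55 + 1/55 + 12/55 = 14/55
H(X) = -[(41/55)·log₂(41/55) + (14/55)·log₂(14/55)]
  = 0.3159 + 0.5025 = 0.8184 bits

H(Y|X) = Σ_x P(x)·H(Y|X=x):
  X=0: P(X=0) = 41/55, P(Y|X=0) = (3/41, 4/41, 34/41) → H(Y|X=0) = 0.8276
  X=1: P(X=1) = 14/55, P(Y|X=1) = (1/14, 1/14, 6/7) → H(Y|X=1) = 0.7345
H(Y|X) = (41/55)·0.8276 + (14/55)·0.7345 = 0.8039 bits

H(X,Y) = -Σ_{x,y} P(x,y) log₂ P(x,y). Per-cell terms -P(x,y)·log₂P(x,y):
  X=0: 0.2289, 0.2750, 0.4290
  X=1: 0.1051, 0.1051, 0.4792
Sum of the 6 terms: H(X,Y) = 1.6223 bits

Chain rule check:
  H(X) + H(Y|X) = 0.8184 + 0.8039 = 1.6223 bits
  H(X,Y) = 1.6223 bits
✓ Chain rule verified.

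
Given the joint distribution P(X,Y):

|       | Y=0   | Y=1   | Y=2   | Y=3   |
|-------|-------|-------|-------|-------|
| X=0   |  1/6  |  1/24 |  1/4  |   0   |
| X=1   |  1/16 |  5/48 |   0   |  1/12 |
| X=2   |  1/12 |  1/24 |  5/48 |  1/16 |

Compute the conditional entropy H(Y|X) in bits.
1.5559 bits

H(Y|X) = H(X,Y) - H(X)

H(X,Y) = -Σ_{x,y} P(x,y) log₂ P(x,y). Per-cell terms -P(x,y)·log₂P(x,y):
  X=0: 0.43083, 0.19104, 0.50000, 0.00000
  X=1: 0.25000, 0.33990, 0.00000, 0.29875
  X=2: 0.29875, 0.19104, 0.33990, 0.25000
  (cells with P = 0 contribute 0)
Sum of the 12 terms: H(X,Y) = 3.0902 bits

Marginal of X (row sums):
  P(X=0) = 1/6 + 1/24 + 1/4 + 0 = 11/24
  P(X=1) = 1/16 + 5/48 + 0 + 1/12 = 1/4
  P(X=2) = 1/12 + 1/24 + 5/48 + 1/16 = 7/24
H(X) = -[(11/24)·log₂(11/24) + (1/4)·log₂(1/4) + (7/24)·log₂(7/24)]
  = 0.51587 + 0.50000 + 0.51847 = 1.5343 bits

H(Y|X) = H(X,Y) - H(X) = 3.0902 - 1.5343 = 1.5559 bits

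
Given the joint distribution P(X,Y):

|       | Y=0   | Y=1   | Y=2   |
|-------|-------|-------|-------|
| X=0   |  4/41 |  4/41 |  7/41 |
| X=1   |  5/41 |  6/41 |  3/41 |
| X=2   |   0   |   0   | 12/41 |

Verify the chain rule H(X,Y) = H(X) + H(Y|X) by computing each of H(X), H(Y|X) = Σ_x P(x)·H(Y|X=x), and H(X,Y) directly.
H(X) = 1.5789 bits, H(Y|X) = 1.0825 bits, H(X,Y) = 2.6613 bits

Marginal of X (row sums):
  P(X=0) = 4/41 + 4/41 + 7/41 = 15/41
  P(X=1) = 5/41 + 6/41 + 3/41 = 14/41
  P(X=2) = 0 + 0 + 12/41 = 12/41
H(X) = -[(15/41)·log₂(15/41) + (14/41)·log₂(14/41) + (12/41)·log₂(12/41)]
  = 0.53073 + 0.52934 + 0.51881 = 1.5789 bits

H(Y|X) = Σ_x P(x)·H(Y|X=x):
  X=0: P(X=0) = 15/41, P(Y|X=0) = (4/15, 4/15, 7/15) → H(Y|X=0) = 1.53012
  X=1: P(X=1) = 14/41, P(Y|X=1) = (5/14, 3/7, 3/14) → H(Y|X=1) = 1.53062
  X=2: P(X=2) = 12/41, P(Y|X=2) = (0, 0, 1) → H(Y|X=2) = 0.00000
H(Y|X) = (15/41)·1.53012 + (14/41)·1.53062 + (12/41)·0.00000 = 1.0825 bits

H(X,Y) = -Σ_{x,y} P(x,y) log₂ P(x,y). Per-cell terms -P(x,y)·log₂P(x,y):
  X=0: 0.32757, 0.32757, 0.43540
  X=1: 0.37020, 0.40574, 0.27604
  X=2: 0.00000, 0.00000, 0.51881
  (cells with P = 0 contribute 0)
Sum of the 9 terms: H(X,Y) = 2.6613 bits

Chain rule check:
  H(X) + H(Y|X) = 1.5789 + 1.0825 = 2.6614 bits
  H(X,Y) = 2.6613 bits
✓ Chain rule verified (Δ = 0.0001 is 4-dp rounding noise: each of the three values was rounded independently).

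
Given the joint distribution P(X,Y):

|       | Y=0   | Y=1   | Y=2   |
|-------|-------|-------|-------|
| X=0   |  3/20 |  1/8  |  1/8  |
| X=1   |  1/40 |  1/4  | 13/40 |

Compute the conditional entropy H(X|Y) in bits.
0.8315 bits

H(X|Y) = H(X,Y) - H(Y)

H(X,Y) = -Σ_{x,y} P(x,y) log₂ P(x,y). Per-cell terms -P(x,y)·log₂P(x,y):
  X=0: 0.41054, 0.37500, 0.37500
  X=1: 0.13305, 0.50000, 0.52698
Sum of the 6 terms: H(X,Y) = 2.3206 bits

Marginal of Y (column sums):
  P(Y=0) = 3/20 + 1/40 = 7/40
  P(Y=1) = 1/8 + 1/4 = 3/8
  P(Y=2) = 1/8 + 13/40 = 9/20
H(Y) = -[(7/40)·log₂(7/40) + (3/8)·log₂(3/8) + (9/20)·log₂(9/20)]
  = 0.44005 + 0.53064 + 0.51840 = 1.4891 bits

H(X|Y) = H(X,Y) - H(Y) = 2.3206 - 1.4891 = 0.8315 bits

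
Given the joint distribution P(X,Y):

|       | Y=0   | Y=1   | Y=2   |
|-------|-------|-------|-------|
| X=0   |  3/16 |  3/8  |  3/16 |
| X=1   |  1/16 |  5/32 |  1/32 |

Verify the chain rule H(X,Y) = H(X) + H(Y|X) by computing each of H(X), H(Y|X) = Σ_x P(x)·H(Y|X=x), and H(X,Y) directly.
H(X) = 0.8113 bits, H(Y|X) = 1.4497 bits, H(X,Y) = 2.2610 bits

Marginal of X (row sums):
  P(X=0) = 3/16 + 3/8 + 3/16 = 3/4
  P(X=1) = 1/16 + 5/32 + 1/32 = 1/4
H(X) = -[(3/4)·log₂(3/4) + (1/4)·log₂(1/4)]
  = 0.31128 + 0.50000 = 0.8113 bits

H(Y|X) = Σ_x P(x)·H(Y|X=x):
  X=0: P(X=0) = 3/4, P(Y|X=0) = (1/4, 1/2, 1/4) → H(Y|X=0) = 1.50000
  X=1: P(X=1) = 1/4, P(Y|X=1) = (1/4, 5/8, 1/8) → H(Y|X=1) = 1.29879
H(Y|X) = (3/4)·1.50000 + (1/4)·1.29879 = 1.4497 bits

H(X,Y) = -Σ_{x,y} P(x,y) log₂ P(x,y). Per-cell terms -P(x,y)·log₂P(x,y):
  X=0: 0.45282, 0.53064, 0.45282
  X=1: 0.25000, 0.41845, 0.15625
Sum of the 6 terms: H(X,Y) = 2.2610 bits

Chain rule check:
  H(X) + H(Y|X) = 0.8113 + 1.4497 = 2.2610 bits
  H(X,Y) = 2.2610 bits
✓ Chain rule verified.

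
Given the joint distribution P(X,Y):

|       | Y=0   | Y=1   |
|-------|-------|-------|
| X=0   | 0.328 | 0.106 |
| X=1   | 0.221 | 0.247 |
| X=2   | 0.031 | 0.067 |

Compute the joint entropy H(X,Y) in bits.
2.2670 bits

H(X,Y) = -Σ_{x,y} P(x,y) log₂ P(x,y). Per-cell terms -P(x,y)·log₂P(x,y):
  X=0: 0.5275, 0.3432
  X=1: 0.4813, 0.4983
  X=2: 0.1554, 0.2613
Sum of the 6 terms: H(X,Y) = 2.2670 bits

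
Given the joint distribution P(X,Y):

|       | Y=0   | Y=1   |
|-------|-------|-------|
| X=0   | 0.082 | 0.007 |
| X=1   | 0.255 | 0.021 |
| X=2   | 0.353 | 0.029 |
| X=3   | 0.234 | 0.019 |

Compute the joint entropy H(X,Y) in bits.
2.2431 bits

H(X,Y) = -Σ_{x,y} P(x,y) log₂ P(x,y). Per-cell terms -P(x,y)·log₂P(x,y):
  X=0: 0.29588, 0.05011
  X=1: 0.50271, 0.11704
  X=2: 0.53030, 0.14813
  X=3: 0.49033, 0.10864
Sum of the 8 terms: H(X,Y) = 2.2431 bits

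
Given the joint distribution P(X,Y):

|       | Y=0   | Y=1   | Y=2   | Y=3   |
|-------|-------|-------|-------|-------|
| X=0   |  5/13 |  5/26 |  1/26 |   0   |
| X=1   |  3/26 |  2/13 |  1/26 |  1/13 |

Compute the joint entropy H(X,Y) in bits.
2.4088 bits

H(X,Y) = -Σ_{x,y} P(x,y) log₂ P(x,y). Per-cell terms -P(x,y)·log₂P(x,y):
  X=0: 0.5302, 0.4574, 0.1808, 0.0000
  X=1: 0.3595, 0.4155, 0.1808, 0.2846
  (cells with P = 0 contribute 0)
Sum of the 8 terms: H(X,Y) = 2.4088 bits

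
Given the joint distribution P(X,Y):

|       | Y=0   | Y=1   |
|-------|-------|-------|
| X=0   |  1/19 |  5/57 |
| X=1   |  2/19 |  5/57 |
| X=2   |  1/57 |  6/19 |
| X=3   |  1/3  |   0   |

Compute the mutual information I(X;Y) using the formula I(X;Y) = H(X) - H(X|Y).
0.5748 bits

I(X;Y) = H(X) - H(X|Y)

Marginal of X (row sums):
  P(X=0) = 1/19 + 5/57 = 8/57
  P(X=1) = 2/19 + 5/57 = 11/57
  P(X=2) = 1/57 + 6/19 = 1/3
  P(X=3) = 1/3 + 0 = 1/3
H(X) = -[(8/57)·log₂(8/57) + (11/57)·log₂(11/57) + (1/3)·log₂(1/3) + (1/3)·log₂(1/3)]
  = 0.39760 + 0.45804 + 0.52832 + 0.52832 = 1.91228 bits

Marginal of Y (column sums):
  P(Y=0) = 1/19 + 2/19 + 1/57 + 1/3 = 29/57
  P(Y=1) = 5/57 + 5/57 + 6/19 + 0 = 28/57
H(X|Y) = Σ_y P(y)·H(X|Y=y):
  Y=0: P(Y=0) = 29/57, P(X|Y=0) = (3/29, 6/29, 1/29, 19/29) → H(X|Y=0) = 1.37607
  Y=1: P(Y=1) = 28/57, P(X|Y=1) = (5/28, 5/28, 9/14, 0) → H(X|Y=1) = 1.29743
H(X|Y) = (29/57)·1.37607 + (28/57)·1.29743 = 1.33744 bits

I(X;Y) = H(X) - H(X|Y) = 1.91228 - 1.33744 = 0.5748 bits

Cross-check via I(X;Y) = H(X) + H(Y) - H(X,Y): computing H(Y) from the column sums and H(X,Y) from the 8 cells in the same way gives H(Y) = 0.99978 bits and H(X,Y) = 2.33722 bits, so
I(X;Y) = 1.91228 + 0.99978 - 2.33722 = 0.5748 bits ✓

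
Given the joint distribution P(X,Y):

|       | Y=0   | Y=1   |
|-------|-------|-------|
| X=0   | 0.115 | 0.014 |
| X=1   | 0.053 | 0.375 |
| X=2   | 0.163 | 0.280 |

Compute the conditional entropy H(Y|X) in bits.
0.7156 bits

H(Y|X) = H(X,Y) - H(X)

H(X,Y) = -Σ_{x,y} P(x,y) log₂ P(x,y). Per-cell terms -P(x,y)·log₂P(x,y):
  X=0: 0.35883, 0.08622
  X=1: 0.22461, 0.53064
  X=2: 0.42658, 0.51422
Sum of the 6 terms: H(X,Y) = 2.1411 bits

Marginal of X (row sums):
  P(X=0) = 0.115 + 0.014 = 0.129
  P(X=1) = 0.053 + 0.375 = 0.428
  P(X=2) = 0.163 + 0.280 = 0.443
H(X) = -[0.129·log₂(0.129) + 0.428·log₂(0.428) + 0.443·log₂(0.443)]
  = 0.38114 + 0.52401 + 0.52036 = 1.4255 bits

H(Y|X) = H(X,Y) - H(X) = 2.1411 - 1.4255 = 0.7156 bits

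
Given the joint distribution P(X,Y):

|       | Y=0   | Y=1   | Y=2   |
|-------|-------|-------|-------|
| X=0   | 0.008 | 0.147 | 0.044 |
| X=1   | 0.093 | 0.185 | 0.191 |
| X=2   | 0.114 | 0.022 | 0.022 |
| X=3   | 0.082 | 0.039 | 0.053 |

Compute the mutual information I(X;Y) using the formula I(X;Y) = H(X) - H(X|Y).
0.2206 bits

I(X;Y) = H(X) - H(X|Y)

Marginal of X (row sums):
  P(X=0) = 0.008 + 0.147 + 0.044 = 0.199
  P(X=1) = 0.093 + 0.185 + 0.191 = 0.469
  P(X=2) = 0.114 + 0.022 + 0.022 = 0.158
  P(X=3) = 0.082 + 0.039 + 0.053 = 0.174
H(X) = -[0.199·log₂(0.199) + 0.469·log₂(0.469) + 0.158·log₂(0.158) + 0.174·log₂(0.174)]
  = 0.4635 + 0.5123 + 0.4206 + 0.4390 = 1.8354 bits

Marginal of Y (column sums):
  P(Y=0) = 0.008 + 0.093 + 0.114 + 0.082 = 0.297
  P(Y=1) = 0.147 + 0.185 + 0.022 + 0.039 = 0.393
  P(Y=2) = 0.044 + 0.191 + 0.022 + 0.053 = 0.310
H(X|Y) = Σ_y P(y)·H(X|Y=y):
  Y=0: P(Y=0) = 0.297, P(X|Y=0) = (8/297, 31/99, 38/99, 82/297) → H(X|Y=0) = 1.7079
  Y=1: P(Y=1) = 0.393, P(X|Y=1) = (49/131, 185/393, 22/393, 13/131) → H(X|Y=1) = 1.6059
  Y=2: P(Y=2) = 0.310, P(X|Y=2) = (22/155, 191/310, 11/155, 53/310) → H(X|Y=2) = 1.5368
H(X|Y) = 0.297·1.7079 + 0.393·1.6059 + 0.310·1.5368 = 1.6148 bits

I(X;Y) = H(X) - H(X|Y) = 1.8354 - 1.6148 = 0.2206 bits

Cross-check via I(X;Y) = H(X) + H(Y) - H(X,Y): computing H(Y) from the column sums and H(X,Y) from the 12 cells in the same way gives H(Y) = 1.5735 bits and H(X,Y) = 3.1883 bits, so
I(X;Y) = 1.8354 + 1.5735 - 3.1883 = 0.2206 bits ✓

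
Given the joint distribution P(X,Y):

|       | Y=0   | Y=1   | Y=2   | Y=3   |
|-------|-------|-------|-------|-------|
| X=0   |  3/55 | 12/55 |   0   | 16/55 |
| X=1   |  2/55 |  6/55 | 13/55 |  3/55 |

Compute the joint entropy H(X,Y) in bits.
2.4696 bits

H(X,Y) = -Σ_{x,y} P(x,y) log₂ P(x,y). Per-cell terms -P(x,y)·log₂P(x,y):
  X=0: 0.22889, 0.47921, 0.00000, 0.51821
  X=1: 0.17387, 0.34870, 0.49185, 0.22889
  (cells with P = 0 contribute 0)
Sum of the 8 terms: H(X,Y) = 2.4696 bits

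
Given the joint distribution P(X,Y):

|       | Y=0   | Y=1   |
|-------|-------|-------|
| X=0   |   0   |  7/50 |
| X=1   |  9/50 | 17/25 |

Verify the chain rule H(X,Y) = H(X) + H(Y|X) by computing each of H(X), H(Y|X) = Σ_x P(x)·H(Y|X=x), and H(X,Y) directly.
H(X) = 0.5842 bits, H(Y|X) = 0.6365 bits, H(X,Y) = 1.2208 bits

Marginal of X (row sums):
  P(X=0) = 0 + 7/50 = 7/50
  P(X=1) = 9/50 + 17/25 = 43/50
H(X) = -[(7/50)·log₂(7/50) + (43/50)·log₂(43/50)]
  = 0.39711 + 0.18713 = 0.5842 bits

H(Y|X) = Σ_x P(x)·H(Y|X=x):
  X=0: P(X=0) = 7/50, P(Y|X=0) = (0, 1) → H(Y|X=0) = 0.00000
  X=1: P(X=1) = 43/50, P(Y|X=1) = (9/43, 34/43) → H(Y|X=1) = 0.74015
H(Y|X) = (7/50)·0.00000 + (43/50)·0.74015 = 0.6365 bits

H(X,Y) = -Σ_{x,y} P(x,y) log₂ P(x,y). Per-cell terms -P(x,y)·log₂P(x,y):
  X=0: 0.00000, 0.39711
  X=1: 0.44531, 0.37835
  (cells with P = 0 contribute 0)
Sum of the 4 terms: H(X,Y) = 1.2208 bits

Chain rule check:
  H(X) + H(Y|X) = 0.5842 + 0.6365 = 1.2207 bits
  H(X,Y) = 1.2208 bits
✓ Chain rule verified (Δ = 0.0001 is 4-dp rounding noise: each of the three values was rounded independently).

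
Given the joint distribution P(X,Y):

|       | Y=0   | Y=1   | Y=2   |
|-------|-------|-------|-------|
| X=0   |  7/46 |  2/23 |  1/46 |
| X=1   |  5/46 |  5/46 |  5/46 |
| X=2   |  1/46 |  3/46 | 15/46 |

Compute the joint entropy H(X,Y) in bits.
2.7879 bits

H(X,Y) = -Σ_{x,y} P(x,y) log₂ P(x,y). Per-cell terms -P(x,y)·log₂P(x,y):
  X=0: 0.413336, 0.306397, 0.120077
  X=1: 0.348004, 0.348004, 0.348004
  X=2: 0.120077, 0.256865, 0.527175
Sum of the 9 terms: H(X,Y) = 2.7879 bits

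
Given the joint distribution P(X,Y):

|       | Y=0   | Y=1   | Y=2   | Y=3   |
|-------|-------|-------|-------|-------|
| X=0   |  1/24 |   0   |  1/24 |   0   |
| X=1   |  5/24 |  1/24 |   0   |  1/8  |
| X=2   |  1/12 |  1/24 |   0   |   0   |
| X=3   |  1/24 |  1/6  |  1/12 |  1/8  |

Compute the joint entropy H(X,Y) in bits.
3.2050 bits

H(X,Y) = -Σ_{x,y} P(x,y) log₂ P(x,y). Per-cell terms -P(x,y)·log₂P(x,y):
  X=0: 0.19104, 0.00000, 0.19104, 0.00000
  X=1: 0.47147, 0.19104, 0.00000, 0.37500
  X=2: 0.29875, 0.19104, 0.00000, 0.00000
  X=3: 0.19104, 0.43083, 0.29875, 0.37500
  (cells with P = 0 contribute 0)
Sum of the 16 terms: H(X,Y) = 3.2050 bits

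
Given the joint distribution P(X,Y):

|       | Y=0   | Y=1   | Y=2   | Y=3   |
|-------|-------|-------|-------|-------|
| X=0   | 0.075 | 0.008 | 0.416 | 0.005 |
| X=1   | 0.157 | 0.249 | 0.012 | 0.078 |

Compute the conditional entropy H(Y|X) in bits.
1.1831 bits

H(Y|X) = H(X,Y) - H(X)

H(X,Y) = -Σ_{x,y} P(x,y) log₂ P(x,y). Per-cell terms -P(x,y)·log₂P(x,y):
  X=0: 0.280272, 0.055726, 0.526383, 0.038219
  X=1: 0.419373, 0.499440, 0.076570, 0.287070
Sum of the 8 terms: H(X,Y) = 2.18305 bits

Marginal of X (row sums):
  P(X=0) = 0.075 + 0.008 + 0.416 + 0.005 = 0.504
  P(X=1) = 0.157 + 0.249 + 0.012 + 0.078 = 0.496
H(X) = -[0.504·log₂(0.504) + 0.496·log₂(0.496)]
  = 0.498206 + 0.501748 = 0.99995 bits

H(Y|X) = H(X,Y) - H(X) = 2.18305 - 0.99995 = 1.1831 bits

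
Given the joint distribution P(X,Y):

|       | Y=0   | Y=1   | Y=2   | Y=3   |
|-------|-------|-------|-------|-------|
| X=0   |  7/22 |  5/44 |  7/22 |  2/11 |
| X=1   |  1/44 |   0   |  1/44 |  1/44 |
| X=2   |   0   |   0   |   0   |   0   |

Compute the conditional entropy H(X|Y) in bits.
0.3439 bits

H(X|Y) = H(X,Y) - H(Y)

H(X,Y) = -Σ_{x,y} P(x,y) log₂ P(x,y). Per-cell terms -P(x,y)·log₂P(x,y):
  X=0: 0.52566, 0.35653, 0.52566, 0.44717
  X=1: 0.12408, 0.00000, 0.12408, 0.12408
  X=2: 0.00000, 0.00000, 0.00000, 0.00000
  (cells with P = 0 contribute 0)
Sum of the 12 terms: H(X,Y) = 2.2273 bits

Marginal of Y (column sums):
  P(Y=0) = 7/22 + 1/44 + 0 = 15/44
  P(Y=1) = 5/44 + 0 + 0 = 5/44
  P(Y=2) = 7/22 + 1/44 + 0 = 15/44
  P(Y=3) = 2/11 + 1/44 + 0 = 9/44
H(Y) = -[(15/44)·log₂(15/44) + (5/44)·log₂(5/44) + (15/44)·log₂(15/44) + (9/44)·log₂(9/44)]
  = 0.52928 + 0.35653 + 0.52928 + 0.46831 = 1.8834 bits

H(X|Y) = H(X,Y) - H(Y) = 2.2273 - 1.8834 = 0.3439 bits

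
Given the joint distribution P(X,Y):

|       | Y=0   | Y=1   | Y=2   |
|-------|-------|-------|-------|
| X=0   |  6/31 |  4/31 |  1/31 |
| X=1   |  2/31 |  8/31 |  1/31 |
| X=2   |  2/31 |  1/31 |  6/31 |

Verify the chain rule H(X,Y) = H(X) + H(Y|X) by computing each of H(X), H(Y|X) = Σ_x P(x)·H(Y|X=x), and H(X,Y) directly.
H(X) = 1.5788 bits, H(Y|X) = 1.2135 bits, H(X,Y) = 2.7923 bits

Marginal of X (row sums):
  P(X=0) = 6/31 + 4/31 + 1/31 = 11/31
  P(X=1) = 2/31 + 8/31 + 1/31 = 11/31
  P(X=2) = 2/31 + 1/31 + 6/31 = 9/31
H(X) = -[(11/31)·log₂(11/31) + (11/31)·log₂(11/31) + (9/31)·log₂(9/31)]
  = 0.5304 + 0.5304 + 0.5180 = 1.5788 bits

H(Y|X) = Σ_x P(x)·H(Y|X=x):
  X=0: P(X=0) = 11/31, P(Y|X=0) = (6/11, 4/11, 1/11) → H(Y|X=0) = 1.3222
  X=1: P(X=1) = 11/31, P(Y|X=1) = (2/11, 8/11, 1/11) → H(Y|X=1) = 1.0958
  X=2: P(X=2) = 9/31, P(Y|X=2) = (2/9, 1/9, 2/3) → H(Y|X=2) = 1.2244
H(Y|X) = (11/31)·1.3222 + (11/31)·1.0958 + (9/31)·1.2244 = 1.2135 bits

H(X,Y) = -Σ_{x,y} P(x,y) log₂ P(x,y). Per-cell terms -P(x,y)·log₂P(x,y):
  X=0: 0.4586, 0.3812, 0.1598
  X=1: 0.2551, 0.5043, 0.1598
  X=2: 0.2551, 0.1598, 0.4586
Sum of the 9 terms: H(X,Y) = 2.7923 bits

Chain rule check:
  H(X) + H(Y|X) = 1.5788 + 1.2135 = 2.7923 bits
  H(X,Y) = 2.7923 bits
✓ Chain rule verified.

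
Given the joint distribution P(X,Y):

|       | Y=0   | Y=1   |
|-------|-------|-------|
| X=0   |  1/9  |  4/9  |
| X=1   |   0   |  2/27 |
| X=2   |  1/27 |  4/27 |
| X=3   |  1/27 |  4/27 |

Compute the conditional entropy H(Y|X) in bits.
0.6685 bits

H(Y|X) = H(X,Y) - H(X)

H(X,Y) = -Σ_{x,y} P(x,y) log₂ P(x,y). Per-cell terms -P(x,y)·log₂P(x,y):
  X=0: 0.352214, 0.519967
  X=1: 0.000000, 0.278140
  X=2: 0.176107, 0.408131
  X=3: 0.176107, 0.408131
  (cells with P = 0 contribute 0)
Sum of the 8 terms: H(X,Y) = 2.318797 bits

Marginal of X (row sums):
  P(X=0) = 1/9 + 4/9 = 5/9
  P(X=1) = 0 + 2/27 = 2/27
  P(X=2) = 1/27 + 4/27 = 5/27
  P(X=3) = 1/27 + 4/27 = 5/27
H(X) = -[(5/9)·log₂(5/9) + (2/27)·log₂(2/27) + (5/27)·log₂(5/27) + (5/27)·log₂(5/27)]
  = 0.471109 + 0.278140 + 0.450548 + 0.450548 = 1.650345 bits

H(Y|X) = H(X,Y) - H(X) = 2.318797 - 1.650345 = 0.6685 bits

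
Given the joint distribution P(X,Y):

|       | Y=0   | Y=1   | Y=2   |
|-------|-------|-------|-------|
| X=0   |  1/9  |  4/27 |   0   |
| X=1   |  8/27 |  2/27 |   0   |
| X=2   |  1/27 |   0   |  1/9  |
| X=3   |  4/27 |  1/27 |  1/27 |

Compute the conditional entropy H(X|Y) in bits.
1.4867 bits

H(X|Y) = H(X,Y) - H(Y)

H(X,Y) = -Σ_{x,y} P(x,y) log₂ P(x,y). Per-cell terms -P(x,y)·log₂P(x,y):
  X=0: 0.35221, 0.40813, 0.00000
  X=1: 0.51997, 0.27814, 0.00000
  X=2: 0.17611, 0.00000, 0.35221
  X=3: 0.40813, 0.17611, 0.17611
  (cells with P = 0 contribute 0)
Sum of the 12 terms: H(X,Y) = 2.8471 bits

Marginal of Y (column sums):
  P(Y=0) = 1/9 + 8/27 + 1/27 + 4/27 = 16/27
  P(Y=1) = 4/27 + 2/27 + 0 + 1/27 = 7/27
  P(Y=2) = 0 + 0 + 1/9 + 1/27 = 4/27
H(Y) = -[(16/27)·log₂(16/27) + (7/27)·log₂(7/27) + (4/27)·log₂(4/27)]
  = 0.44734 + 0.50492 + 0.40813 = 1.3604 bits

H(X|Y) = H(X,Y) - H(Y) = 2.8471 - 1.3604 = 1.4867 bits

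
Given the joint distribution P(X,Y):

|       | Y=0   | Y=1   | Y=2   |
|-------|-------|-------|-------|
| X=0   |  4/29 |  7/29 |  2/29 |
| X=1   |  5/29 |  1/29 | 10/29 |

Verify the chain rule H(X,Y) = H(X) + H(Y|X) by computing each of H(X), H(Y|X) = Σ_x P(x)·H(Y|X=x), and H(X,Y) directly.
H(X) = 0.9923 bits, H(Y|X) = 1.2974 bits, H(X,Y) = 2.2897 bits

Marginal of X (row sums):
  P(X=0) = 4/29 + 7/29 + 2/29 = 13/29
  P(X=1) = 5/29 + 1/29 + 10/29 = 16/29
H(X) = -[(13/29)·log₂(13/29) + (16/29)·log₂(16/29)]
  = 0.51890 + 0.47337 = 0.9923 bits

H(Y|X) = Σ_x P(x)·H(Y|X=x):
  X=0: P(X=0) = 13/29, P(Y|X=0) = (4/13, 7/13, 2/13) → H(Y|X=0) = 1.41956
  X=1: P(X=1) = 16/29, P(Y|X=1) = (5/16, 1/16, 5/8) → H(Y|X=1) = 1.19819
H(Y|X) = (13/29)·1.41956 + (16/29)·1.19819 = 1.2974 bits

H(X,Y) = -Σ_{x,y} P(x,y) log₂ P(x,y). Per-cell terms -P(x,y)·log₂P(x,y):
  X=0: 0.39420, 0.49498, 0.26607
  X=1: 0.43725, 0.16752, 0.52967
Sum of the 6 terms: H(X,Y) = 2.2897 bits

Chain rule check:
  H(X) + H(Y|X) = 0.9923 + 1.2974 = 2.2897 bits
  H(X,Y) = 2.2897 bits
✓ Chain rule verified.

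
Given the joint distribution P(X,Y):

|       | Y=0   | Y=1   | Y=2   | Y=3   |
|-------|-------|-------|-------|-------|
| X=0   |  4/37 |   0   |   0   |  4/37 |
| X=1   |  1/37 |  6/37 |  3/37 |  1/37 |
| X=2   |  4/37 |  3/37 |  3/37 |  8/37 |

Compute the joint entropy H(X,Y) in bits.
3.1074 bits

H(X,Y) = -Σ_{x,y} P(x,y) log₂ P(x,y). Per-cell terms -P(x,y)·log₂P(x,y):
  X=0: 0.346968, 0.000000, 0.000000, 0.346968
  X=1: 0.140796, 0.425593, 0.293878, 0.140796
  X=2: 0.346968, 0.293878, 0.293878, 0.477720
  (cells with P = 0 contribute 0)
Sum of the 12 terms: H(X,Y) = 3.1074 bits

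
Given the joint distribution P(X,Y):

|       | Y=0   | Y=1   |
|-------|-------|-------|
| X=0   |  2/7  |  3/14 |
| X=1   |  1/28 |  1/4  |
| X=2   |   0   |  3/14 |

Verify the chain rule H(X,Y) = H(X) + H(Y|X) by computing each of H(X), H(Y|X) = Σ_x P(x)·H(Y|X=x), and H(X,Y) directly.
H(X) = 1.4926 bits, H(Y|X) = 0.6479 bits, H(X,Y) = 2.1405 bits

Marginal of X (row sums):
  P(X=0) = 2/7 + 3/14 = 1/2
  P(X=1) = 1/28 + 1/4 = 2/7
  P(X=2) = 0 + 3/14 = 3/14
H(X) = -[(1/2)·log₂(1/2) + (2/7)·log₂(2/7) + (3/14)·log₂(3/14)]
  = 0.5000 + 0.5164 + 0.4762 = 1.4926 bits

H(Y|X) = Σ_x P(x)·H(Y|X=x):
  X=0: P(X=0) = 1/2, P(Y|X=0) = (4/7, 3/7) → H(Y|X=0) = 0.9852
  X=1: P(X=1) = 2/7, P(Y|X=1) = (1/8, 7/8) → H(Y|X=1) = 0.5436
  X=2: P(X=2) = 3/14, P(Y|X=2) = (0, 1) → H(Y|X=2) = 0.0000
H(Y|X) = (1/2)·0.9852 + (2/7)·0.5436 + (3/14)·0.0000 = 0.6479 bits

H(X,Y) = -Σ_{x,y} P(x,y) log₂ P(x,y). Per-cell terms -P(x,y)·log₂P(x,y):
  X=0: 0.5164, 0.4762
  X=1: 0.1717, 0.5000
  X=2: 0.0000, 0.4762
  (cells with P = 0 contribute 0)
Sum of the 6 terms: H(X,Y) = 2.1405 bits

Chain rule check:
  H(X) + H(Y|X) = 1.4926 + 0.6479 = 2.1405 bits
  H(X,Y) = 2.1405 bits
✓ Chain rule verified.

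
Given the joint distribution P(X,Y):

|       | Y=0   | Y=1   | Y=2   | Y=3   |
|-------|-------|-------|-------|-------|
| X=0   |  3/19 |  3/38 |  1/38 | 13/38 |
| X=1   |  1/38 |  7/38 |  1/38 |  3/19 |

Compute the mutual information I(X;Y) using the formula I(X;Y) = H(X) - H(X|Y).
0.1244 bits

I(X;Y) = H(X) - H(X|Y)

Marginal of X (row sums):
  P(X=0) = 3/19 + 3/38 + 1/38 + 13/38 = 23/38
  P(X=1) = 1/38 + 7/38 + 1/38 + 3/19 = 15/38
H(X) = -[(23/38)·log₂(23/38) + (15/38)·log₂(15/38)]
  = 0.4384 + 0.5294 = 0.9678 bits

Marginal of Y (column sums):
  P(Y=0) = 3/19 + 1/38 = 7/38
  P(Y=1) = 3/38 + 7/38 = 5/19
  P(Y=2) = 1/38 + 1/38 = 1/19
  P(Y=3) = 13/38 + 3/19 = 1/2
H(X|Y) = Σ_y P(y)·H(X|Y=y):
  Y=0: P(Y=0) = 7/38, P(X|Y=0) = (6/7, 1/7) → H(X|Y=0) = 0.5917
  Y=1: P(Y=1) = 5/19, P(X|Y=1) = (3/10, 7/10) → H(X|Y=1) = 0.8813
  Y=2: P(Y=2) = 1/19, P(X|Y=2) = (1/2, 1/2) → H(X|Y=2) = 1.0000
  Y=3: P(Y=3) = 1/2, P(X|Y=3) = (13/19, 6/19) → H(X|Y=3) = 0.8997
H(X|Y) = (7/38)·0.5917 + (5/19)·0.8813 + (1/19)·1.0000 + (1/2)·0.8997 = 0.8434 bits

I(X;Y) = H(X) - H(X|Y) = 0.9678 - 0.8434 = 0.1244 bits

Cross-check via I(X;Y) = H(X) + H(Y) - H(X,Y): computing H(Y) from the column sums and H(X,Y) from the 8 cells in the same way gives H(Y) = 1.6800 bits and H(X,Y) = 2.5234 bits, so
I(X;Y) = 0.9678 + 1.6800 - 2.5234 = 0.1244 bits ✓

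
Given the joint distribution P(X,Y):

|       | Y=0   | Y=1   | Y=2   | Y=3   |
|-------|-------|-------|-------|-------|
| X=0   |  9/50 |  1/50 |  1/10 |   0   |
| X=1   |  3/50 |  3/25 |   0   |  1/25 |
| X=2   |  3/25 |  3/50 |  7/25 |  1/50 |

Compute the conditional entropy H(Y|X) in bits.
1.4145 bits

H(Y|X) = H(X,Y) - H(X)

H(X,Y) = -Σ_{x,y} P(x,y) log₂ P(x,y). Per-cell terms -P(x,y)·log₂P(x,y):
  X=0: 0.44531, 0.11288, 0.33219, 0.00000
  X=1: 0.24353, 0.36707, 0.00000, 0.18575
  X=2: 0.36707, 0.24353, 0.51422, 0.11288
  (cells with P = 0 contribute 0)
Sum of the 12 terms: H(X,Y) = 2.9244 bits

Marginal of X (row sums):
  P(X=0) = 9/50 + 1/50 + 1/10 + 0 = 3/10
  P(X=1) = 3/50 + 3/25 + 0 + 1/25 = 11/50
  P(X=2) = 3/25 + 3/50 + 7/25 + 1/50 = 12/25
H(X) = -[(3/10)·log₂(3/10) + (11/50)·log₂(11/50) + (12/25)·log₂(12/25)]
  = 0.52109 + 0.48057 + 0.50827 = 1.5099 bits

H(Y|X) = H(X,Y) - H(X) = 2.9244 - 1.5099 = 1.4145 bits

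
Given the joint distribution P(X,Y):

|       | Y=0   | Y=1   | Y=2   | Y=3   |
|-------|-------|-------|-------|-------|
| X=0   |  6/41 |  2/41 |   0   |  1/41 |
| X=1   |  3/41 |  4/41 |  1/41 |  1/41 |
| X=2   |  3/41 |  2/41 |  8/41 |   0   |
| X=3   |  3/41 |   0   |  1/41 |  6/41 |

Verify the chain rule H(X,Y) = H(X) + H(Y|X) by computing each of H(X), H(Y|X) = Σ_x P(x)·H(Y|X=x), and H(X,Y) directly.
H(X) = 1.9823 bits, H(Y|X) = 1.3927 bits, H(X,Y) = 3.3750 bits

Marginal of X (row sums):
  P(X=0) = 6/41 + 2/41 + 0 + 1/41 = 9/41
  P(X=1) = 3/41 + 4/41 + 1/41 + 1/41 = 9/41
  P(X=2) = 3/41 + 2/41 + 8/41 + 0 = 13/41
  P(X=3) = 3/41 + 0 + 1/41 + 6/41 = 10/41
H(X) = -[(9/41)·log₂(9/41) + (9/41)·log₂(9/41) + (13/41)·log₂(13/41) + (10/41)·log₂(10/41)]
  = 0.4802 + 0.4802 + 0.5254 + 0.4965 = 1.9823 bits

H(Y|X) = Σ_x P(x)·H(Y|X=x):
  X=0: P(X=0) = 9/41, P(Y|X=0) = (2/3, 2/9, 0, 1/9) → H(Y|X=0) = 1.2244
  X=1: P(X=1) = 9/41, P(Y|X=1) = (1/3, 4/9, 1/9, 1/9) → H(Y|X=1) = 1.7527
  X=2: P(X=2) = 13/41, P(Y|X=2) = (3/13, 2/13, 8/13, 0) → H(Y|X=2) = 1.3347
  X=3: P(X=3) = 10/41, P(Y|X=3) = (3/10, 0, 1/10, 3/5) → H(Y|X=3) = 1.2955
H(Y|X) = (9/41)·1.2244 + (9/41)·1.7527 + (13/41)·1.3347 + (10/41)·1.2955 = 1.3927 bits

H(X,Y) = -Σ_{x,y} P(x,y) log₂ P(x,y). Per-cell terms -P(x,y)·log₂P(x,y):
  X=0: 0.4057, 0.2126, 0.0000, 0.1307
  X=1: 0.2760, 0.3276, 0.1307, 0.1307
  X=2: 0.2760, 0.2126, 0.4600, 0.0000
  X=3: 0.2760, 0.0000, 0.1307, 0.4057
  (cells with P = 0 contribute 0)
Sum of the 16 terms: H(X,Y) = 3.3750 bits

Chain rule check:
  H(X) + H(Y|X) = 1.9823 + 1.3927 = 3.3750 bits
  H(X,Y) = 3.3750 bits
✓ Chain rule verified.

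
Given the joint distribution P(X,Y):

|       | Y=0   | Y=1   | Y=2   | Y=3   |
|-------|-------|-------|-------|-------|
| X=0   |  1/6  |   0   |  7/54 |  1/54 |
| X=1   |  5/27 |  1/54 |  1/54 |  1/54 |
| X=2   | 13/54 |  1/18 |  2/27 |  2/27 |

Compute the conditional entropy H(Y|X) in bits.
1.4328 bits

H(Y|X) = H(X,Y) - H(X)

H(X,Y) = -Σ_{x,y} P(x,y) log₂ P(x,y). Per-cell terms -P(x,y)·log₂P(x,y):
  X=0: 0.4308, 0.0000, 0.3821, 0.1066
  X=1: 0.4505, 0.1066, 0.1066, 0.1066
  X=2: 0.4946, 0.2317, 0.2781, 0.2781
  (cells with P = 0 contribute 0)
Sum of the 12 terms: H(X,Y) = 2.9723 bits

Marginal of X (row sums):
  P(X=0) = 1/6 + 0 + 7/54 + 1/54 = 17/54
  P(X=1) = 5/27 + 1/54 + 1/54 + 1/54 = 13/54
  P(X=2) = 13/54 + 1/18 + 2/27 + 2/27 = 4/9
H(X) = -[(17/54)·log₂(17/54) + (13/54)·log₂(13/54) + (4/9)·log₂(4/9)]
  = 0.5249 + 0.4946 + 0.5200 = 1.5395 bits

H(Y|X) = H(X,Y) - H(X) = 2.9723 - 1.5395 = 1.4328 bits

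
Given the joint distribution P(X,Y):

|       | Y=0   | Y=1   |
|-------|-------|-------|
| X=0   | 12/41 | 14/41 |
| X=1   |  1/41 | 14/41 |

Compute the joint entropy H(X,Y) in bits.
1.7081 bits

H(X,Y) = -Σ_{x,y} P(x,y) log₂ P(x,y). Per-cell terms -P(x,y)·log₂P(x,y):
  X=0: 0.5188, 0.5293
  X=1: 0.1307, 0.5293
Sum of the 4 terms: H(X,Y) = 1.7081 bits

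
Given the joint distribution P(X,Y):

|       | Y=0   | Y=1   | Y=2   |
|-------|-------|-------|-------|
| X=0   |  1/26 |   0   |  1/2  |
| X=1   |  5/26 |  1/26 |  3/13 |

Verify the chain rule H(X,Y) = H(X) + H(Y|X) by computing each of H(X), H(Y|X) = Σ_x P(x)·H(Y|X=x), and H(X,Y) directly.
H(X) = 0.9957 bits, H(Y|X) = 0.8114 bits, H(X,Y) = 1.8072 bits

Marginal of X (row sums):
  P(X=0) = 1/26 + 0 + 1/2 = 7/13
  P(X=1) = 5/26 + 1/26 + 3/13 = 6/13
H(X) = -[(7/13)·log₂(7/13) + (6/13)·log₂(6/13)]
  = 0.4809 + 0.5148 = 0.9957 bits

H(Y|X) = Σ_x P(x)·H(Y|X=x):
  X=0: P(X=0) = 7/13, P(Y|X=0) = (1/14, 0, 13/14) → H(Y|X=0) = 0.3712
  X=1: P(X=1) = 6/13, P(Y|X=1) = (5/12, 1/12, 1/2) → H(Y|X=1) = 1.3250
H(Y|X) = (7/13)·0.3712 + (6/13)·1.3250 = 0.8114 bits

H(X,Y) = -Σ_{x,y} P(x,y) log₂ P(x,y). Per-cell terms -P(x,y)·log₂P(x,y):
  X=0: 0.1808, 0.0000, 0.5000
  X=1: 0.4574, 0.1808, 0.4882
  (cells with P = 0 contribute 0)
Sum of the 6 terms: H(X,Y) = 1.8072 bits

Chain rule check:
  H(X) + H(Y|X) = 0.9957 + 0.8114 = 1.8071 bits
  H(X,Y) = 1.8072 bits
✓ Chain rule verified (Δ = 0.0001 is 4-dp rounding noise: each of the three values was rounded independently).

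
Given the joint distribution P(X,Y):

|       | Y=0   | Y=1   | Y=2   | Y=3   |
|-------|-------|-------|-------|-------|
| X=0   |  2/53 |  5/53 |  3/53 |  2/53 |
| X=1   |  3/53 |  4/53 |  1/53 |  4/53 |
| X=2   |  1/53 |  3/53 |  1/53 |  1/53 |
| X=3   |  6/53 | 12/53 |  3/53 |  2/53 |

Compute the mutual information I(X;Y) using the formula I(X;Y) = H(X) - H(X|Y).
0.0672 bits

I(X;Y) = H(X) - H(X|Y)

Marginal of X (row sums):
  P(X=0) = 2/53 + 5/53 + 3/53 + 2/53 = 12/53
  P(X=1) = 3/53 + 4/53 + 1/53 + 4/53 = 12/53
  P(X=2) = 1/53 + 3/53 + 1/53 + 1/53 = 6/53
  P(X=3) = 6/53 + 12/53 + 3/53 + 2/53 = 23/53
H(X) = -[(12/53)·log₂(12/53) + (12/53)·log₂(12/53) + (6/53)·log₂(6/53) + (23/53)·log₂(23/53)]
  = 0.485198 + 0.485198 + 0.355807 + 0.522646 = 1.84885 bits

Marginal of Y (column sums):
  P(Y=0) = 2/53 + 3/53 + 1/53 + 6/53 = 12/53
  P(Y=1) = 5/53 + 4/53 + 3/53 + 12/53 = 24/53
  P(Y=2) = 3/53 + 1/53 + 1/53 + 3/53 = 8/53
  P(Y=3) = 2/53 + 4/53 + 1/53 + 2/53 = 9/53
H(X|Y) = Σ_y P(y)·H(X|Y=y):
  Y=0: P(Y=0) = 12/53, P(X|Y=0) = (1/6, 1/4, 1/12, 1/2) → H(X|Y=0) = 1.729574
  Y=1: P(Y=1) = 24/53, P(X|Y=1) = (5/24, 1/6, 1/8, 1/2) → H(X|Y=1) = 1.777293
  Y=2: P(Y=2) = 8/53, P(X|Y=2) = (3/8, 1/8, 1/8, 3/8) → H(X|Y=2) = 1.811278
  Y=3: P(Y=3) = 9/53, P(X|Y=3) = (2/9, 4/9, 1/9, 2/9) → H(X|Y=3) = 1.836592
H(X|Y) = (12/53)·1.729574 + (24/53)·1.777293 + (8/53)·1.811278 + (9/53)·1.836592 = 1.78169 bits

I(X;Y) = H(X) - H(X|Y) = 1.84885 - 1.78169 = 0.0672 bits

Cross-check via I(X;Y) = H(X) + H(Y) - H(X,Y): computing H(Y) from the column sums and H(X,Y) from the 16 cells in the same way gives H(Y) = 1.84890 bits and H(X,Y) = 3.63059 bits, so
I(X;Y) = 1.84885 + 1.84890 - 3.63059 = 0.0672 bits ✓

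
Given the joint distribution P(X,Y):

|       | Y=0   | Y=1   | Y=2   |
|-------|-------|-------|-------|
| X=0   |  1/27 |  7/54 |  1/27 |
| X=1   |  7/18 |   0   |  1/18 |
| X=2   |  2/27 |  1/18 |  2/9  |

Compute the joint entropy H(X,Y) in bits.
2.4879 bits

H(X,Y) = -Σ_{x,y} P(x,y) log₂ P(x,y). Per-cell terms -P(x,y)·log₂P(x,y):
  X=0: 0.1761, 0.3821, 0.1761
  X=1: 0.5299, 0.0000, 0.2317
  X=2: 0.2781, 0.2317, 0.4822
  (cells with P = 0 contribute 0)
Sum of the 9 terms: H(X,Y) = 2.4879 bits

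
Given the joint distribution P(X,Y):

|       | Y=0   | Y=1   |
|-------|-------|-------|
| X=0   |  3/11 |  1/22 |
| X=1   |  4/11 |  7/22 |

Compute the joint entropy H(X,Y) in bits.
1.7703 bits

H(X,Y) = -Σ_{x,y} P(x,y) log₂ P(x,y). Per-cell terms -P(x,y)·log₂P(x,y):
  X=0: 0.5112, 0.2027
  X=1: 0.5307, 0.5257
Sum of the 4 terms: H(X,Y) = 1.7703 bits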